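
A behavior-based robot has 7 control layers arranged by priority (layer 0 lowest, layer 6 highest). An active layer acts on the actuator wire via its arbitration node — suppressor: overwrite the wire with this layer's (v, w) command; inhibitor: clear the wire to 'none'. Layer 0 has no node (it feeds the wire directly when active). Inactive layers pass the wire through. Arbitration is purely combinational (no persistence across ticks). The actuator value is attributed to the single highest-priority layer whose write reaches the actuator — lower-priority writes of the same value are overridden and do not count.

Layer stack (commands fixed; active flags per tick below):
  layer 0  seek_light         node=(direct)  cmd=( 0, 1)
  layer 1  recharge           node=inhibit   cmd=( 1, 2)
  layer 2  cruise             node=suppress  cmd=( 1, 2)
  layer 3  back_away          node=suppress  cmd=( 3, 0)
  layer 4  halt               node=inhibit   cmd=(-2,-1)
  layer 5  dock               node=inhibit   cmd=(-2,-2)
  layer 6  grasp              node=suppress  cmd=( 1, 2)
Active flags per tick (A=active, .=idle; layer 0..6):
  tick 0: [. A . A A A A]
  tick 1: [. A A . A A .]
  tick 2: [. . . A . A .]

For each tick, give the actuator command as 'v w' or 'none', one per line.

1 2
none
none

tick 0:
  layer 0 (seek_light) idle — none
  layer 1 (recharge) active — inhibits: none
  layer 2 (cruise) idle — unchanged: none
  layer 3 (back_away) active — suppresses: (3, 0)
  layer 4 (halt) active — inhibits: none
  layer 5 (dock) active — inhibits: none
  layer 6 (grasp) active — suppresses: (1, 2)
  → actuator (1, 2)
tick 1:
  layer 0 (seek_light) idle — none
  layer 1 (recharge) active — inhibits: none
  layer 2 (cruise) active — suppresses: (1, 2)
  layer 3 (back_away) idle — unchanged: (1, 2)
  layer 4 (halt) active — inhibits: none
  layer 5 (dock) active — inhibits: none
  layer 6 (grasp) idle — unchanged: none
  → actuator none
tick 2:
  layer 0 (seek_light) idle — none
  layer 1 (recharge) idle — unchanged: none
  layer 2 (cruise) idle — unchanged: none
  layer 3 (back_away) active — suppresses: (3, 0)
  layer 4 (halt) idle — unchanged: (3, 0)
  layer 5 (dock) active — inhibits: none
  layer 6 (grasp) idle — unchanged: none
  → actuator none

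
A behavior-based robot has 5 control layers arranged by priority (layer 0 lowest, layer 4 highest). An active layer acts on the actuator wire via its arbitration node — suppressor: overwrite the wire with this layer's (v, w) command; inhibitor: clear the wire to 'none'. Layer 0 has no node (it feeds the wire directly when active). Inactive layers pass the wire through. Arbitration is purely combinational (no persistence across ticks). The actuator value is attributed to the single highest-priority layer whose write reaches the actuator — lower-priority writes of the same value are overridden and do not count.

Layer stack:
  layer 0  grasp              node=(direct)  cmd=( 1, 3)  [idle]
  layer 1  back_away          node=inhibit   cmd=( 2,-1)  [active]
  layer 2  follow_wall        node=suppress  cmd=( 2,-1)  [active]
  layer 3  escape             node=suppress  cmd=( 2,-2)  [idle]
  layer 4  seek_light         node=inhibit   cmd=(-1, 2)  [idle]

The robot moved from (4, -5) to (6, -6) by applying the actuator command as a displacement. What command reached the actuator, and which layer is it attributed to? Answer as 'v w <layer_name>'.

2 -1 follow_wall

displacement = (6, -6) − (4, -5) = (2, -1)
layer 0 (grasp) idle — none
layer 1 (back_away) active — inhibits: none
layer 2 (follow_wall) active — suppresses: (2, -1)
layer 3 (escape) idle — unchanged: (2, -1)
layer 4 (seek_light) idle — unchanged: (2, -1)
→ actuator (2, -1) — from layer 2 (follow_wall)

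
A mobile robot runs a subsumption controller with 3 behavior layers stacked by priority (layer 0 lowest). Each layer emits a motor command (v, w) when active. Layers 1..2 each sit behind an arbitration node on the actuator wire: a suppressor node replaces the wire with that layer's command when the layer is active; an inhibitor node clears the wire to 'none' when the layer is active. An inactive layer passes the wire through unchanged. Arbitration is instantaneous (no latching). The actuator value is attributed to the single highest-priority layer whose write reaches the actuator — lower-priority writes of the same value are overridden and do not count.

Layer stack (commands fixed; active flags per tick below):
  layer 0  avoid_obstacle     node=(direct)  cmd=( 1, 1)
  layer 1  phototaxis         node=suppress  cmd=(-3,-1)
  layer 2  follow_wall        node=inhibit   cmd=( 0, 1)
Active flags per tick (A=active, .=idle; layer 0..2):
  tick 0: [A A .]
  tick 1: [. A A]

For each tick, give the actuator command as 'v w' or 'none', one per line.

-3 -1
none

tick 0:
  layer 0 (avoid_obstacle) active — direct: (1, 1)
  layer 1 (phototaxis) active — suppresses: (-3, -1)
  layer 2 (follow_wall) idle — unchanged: (-3, -1)
  → actuator (-3, -1)
tick 1:
  layer 0 (avoid_obstacle) idle — none
  layer 1 (phototaxis) active — suppresses: (-3, -1)
  layer 2 (follow_wall) active — inhibits: none
  → actuator none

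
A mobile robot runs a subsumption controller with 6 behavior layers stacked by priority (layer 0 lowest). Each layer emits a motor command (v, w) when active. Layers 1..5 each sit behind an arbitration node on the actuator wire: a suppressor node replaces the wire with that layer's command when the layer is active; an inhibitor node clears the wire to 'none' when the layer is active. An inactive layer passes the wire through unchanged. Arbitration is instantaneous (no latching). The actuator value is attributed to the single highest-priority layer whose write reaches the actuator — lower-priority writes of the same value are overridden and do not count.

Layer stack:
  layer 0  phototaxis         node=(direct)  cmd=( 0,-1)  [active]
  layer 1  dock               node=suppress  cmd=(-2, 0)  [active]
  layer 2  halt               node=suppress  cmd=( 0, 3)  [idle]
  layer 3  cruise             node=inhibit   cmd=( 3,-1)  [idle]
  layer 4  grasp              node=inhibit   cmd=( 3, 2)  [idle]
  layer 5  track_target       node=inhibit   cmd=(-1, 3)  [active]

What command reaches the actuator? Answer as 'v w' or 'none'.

none

[0] phototaxis on; wire := (0, -1)
[1] dock on (suppress); wire := (-2, 0)
[2] halt off; pass (-2, 0)
[3] cruise off; pass (-2, 0)
[4] grasp off; pass (-2, 0)
[5] track_target on (inhibit); wire := none
output none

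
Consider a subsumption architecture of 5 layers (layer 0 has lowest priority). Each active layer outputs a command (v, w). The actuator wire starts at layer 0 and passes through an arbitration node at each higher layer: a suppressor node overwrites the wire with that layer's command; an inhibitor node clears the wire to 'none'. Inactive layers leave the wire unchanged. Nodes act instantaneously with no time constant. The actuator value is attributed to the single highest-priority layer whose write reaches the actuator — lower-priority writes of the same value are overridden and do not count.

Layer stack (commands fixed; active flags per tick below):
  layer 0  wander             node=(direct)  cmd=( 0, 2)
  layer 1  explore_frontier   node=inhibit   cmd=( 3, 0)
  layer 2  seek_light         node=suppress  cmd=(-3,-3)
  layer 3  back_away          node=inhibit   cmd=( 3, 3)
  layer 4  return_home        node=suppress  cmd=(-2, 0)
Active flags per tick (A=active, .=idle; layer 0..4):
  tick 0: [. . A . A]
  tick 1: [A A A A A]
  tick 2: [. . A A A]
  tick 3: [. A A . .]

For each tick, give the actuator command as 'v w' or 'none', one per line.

tick 0:
  layer 0 (wander) idle — none
  layer 1 (explore_frontier) idle — unchanged: none
  layer 2 (seek_light) active — suppresses: (-3, -3)
  layer 3 (back_away) idle — unchanged: (-3, -3)
  layer 4 (return_home) active — suppresses: (-2, 0)
  → actuator (-2, 0)
tick 1:
  layer 0 (wander) active — direct: (0, 2)
  layer 1 (explore_frontier) active — inhibits: none
  layer 2 (seek_light) active — suppresses: (-3, -3)
  layer 3 (back_away) active — inhibits: none
  layer 4 (return_home) active — suppresses: (-2, 0)
  → actuator (-2, 0)
tick 2:
  layer 0 (wander) idle — none
  layer 1 (explore_frontier) idle — unchanged: none
  layer 2 (seek_light) active — suppresses: (-3, -3)
  layer 3 (back_away) active — inhibits: none
  layer 4 (return_home) active — suppresses: (-2, 0)
  → actuator (-2, 0)
tick 3:
  layer 0 (wander) idle — none
  layer 1 (explore_frontier) active — inhibits: none
  layer 2 (seek_light) active — suppresses: (-3, -3)
  layer 3 (back_away) idle — unchanged: (-3, -3)
  layer 4 (return_home) idle — unchanged: (-3, -3)
  → actuator (-3, -3)

-2 0
-2 0
-2 0
-3 -3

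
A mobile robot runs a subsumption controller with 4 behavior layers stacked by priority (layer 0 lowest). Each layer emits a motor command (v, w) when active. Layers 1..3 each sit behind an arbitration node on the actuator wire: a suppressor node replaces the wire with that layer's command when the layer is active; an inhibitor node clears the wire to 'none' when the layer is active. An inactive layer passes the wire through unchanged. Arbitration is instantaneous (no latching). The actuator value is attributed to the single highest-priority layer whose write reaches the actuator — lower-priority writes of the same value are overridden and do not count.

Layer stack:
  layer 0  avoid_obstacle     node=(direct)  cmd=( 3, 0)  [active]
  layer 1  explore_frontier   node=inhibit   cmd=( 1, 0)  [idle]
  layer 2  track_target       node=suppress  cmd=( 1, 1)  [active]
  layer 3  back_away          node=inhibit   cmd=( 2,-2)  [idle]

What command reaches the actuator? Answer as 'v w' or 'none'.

L0 avoid_obstacle: active, feeds wire = (3, 0)
L1 explore_frontier: idle → wire stays (3, 0)
L2 track_target: active, suppressor → wire = (1, 1)
L3 back_away: idle → wire stays (1, 1)
actuator = (1, 1)

1 1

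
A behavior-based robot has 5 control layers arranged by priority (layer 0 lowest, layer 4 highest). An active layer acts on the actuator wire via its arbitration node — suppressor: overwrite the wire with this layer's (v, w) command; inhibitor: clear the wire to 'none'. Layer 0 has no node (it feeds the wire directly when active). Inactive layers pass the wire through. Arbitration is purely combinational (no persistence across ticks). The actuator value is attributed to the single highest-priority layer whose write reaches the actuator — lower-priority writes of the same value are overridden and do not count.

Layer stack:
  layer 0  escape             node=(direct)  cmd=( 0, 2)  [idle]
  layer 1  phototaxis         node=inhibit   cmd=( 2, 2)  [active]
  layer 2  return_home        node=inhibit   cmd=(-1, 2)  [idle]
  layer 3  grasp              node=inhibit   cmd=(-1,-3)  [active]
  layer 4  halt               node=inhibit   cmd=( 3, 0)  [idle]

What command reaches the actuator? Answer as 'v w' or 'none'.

none

[0] escape off; wire := none
[1] phototaxis on (inhibit); wire := none
[2] return_home off; pass none
[3] grasp on (inhibit); wire := none
[4] halt off; pass none
output none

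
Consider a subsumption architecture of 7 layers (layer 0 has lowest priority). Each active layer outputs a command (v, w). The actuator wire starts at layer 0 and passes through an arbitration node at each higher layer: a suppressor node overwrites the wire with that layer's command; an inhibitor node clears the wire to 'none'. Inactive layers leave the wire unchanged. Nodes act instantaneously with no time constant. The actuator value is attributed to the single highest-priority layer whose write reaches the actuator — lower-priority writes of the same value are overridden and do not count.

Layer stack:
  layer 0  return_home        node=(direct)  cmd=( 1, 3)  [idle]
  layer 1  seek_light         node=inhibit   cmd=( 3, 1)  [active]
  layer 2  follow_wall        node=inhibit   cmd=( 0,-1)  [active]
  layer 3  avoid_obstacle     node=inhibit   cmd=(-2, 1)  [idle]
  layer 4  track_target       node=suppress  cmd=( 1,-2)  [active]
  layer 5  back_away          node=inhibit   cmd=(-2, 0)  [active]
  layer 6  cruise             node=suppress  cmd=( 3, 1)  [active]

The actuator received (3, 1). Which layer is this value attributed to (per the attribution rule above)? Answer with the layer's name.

layer 0 (return_home) idle — none
layer 1 (seek_light) active — inhibits: none
layer 2 (follow_wall) active — inhibits: none
layer 3 (avoid_obstacle) idle — unchanged: none
layer 4 (track_target) active — suppresses: (1, -2)
layer 5 (back_away) active — inhibits: none
layer 6 (cruise) active — suppresses: (3, 1)
→ actuator (3, 1)
last writer: layer 6 = cruise

cruise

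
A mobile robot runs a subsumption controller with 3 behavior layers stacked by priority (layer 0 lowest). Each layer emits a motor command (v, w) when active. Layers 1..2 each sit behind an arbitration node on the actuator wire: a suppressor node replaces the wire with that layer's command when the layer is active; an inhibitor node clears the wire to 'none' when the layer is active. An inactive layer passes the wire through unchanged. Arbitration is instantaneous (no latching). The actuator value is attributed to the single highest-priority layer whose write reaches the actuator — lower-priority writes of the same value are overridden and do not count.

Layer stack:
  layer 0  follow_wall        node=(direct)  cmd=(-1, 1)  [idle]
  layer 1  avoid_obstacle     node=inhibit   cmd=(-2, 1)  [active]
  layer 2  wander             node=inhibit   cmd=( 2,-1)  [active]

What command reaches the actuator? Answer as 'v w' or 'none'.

[0] follow_wall off; wire := none
[1] avoid_obstacle on (inhibit); wire := none
[2] wander on (inhibit); wire := none
output none

none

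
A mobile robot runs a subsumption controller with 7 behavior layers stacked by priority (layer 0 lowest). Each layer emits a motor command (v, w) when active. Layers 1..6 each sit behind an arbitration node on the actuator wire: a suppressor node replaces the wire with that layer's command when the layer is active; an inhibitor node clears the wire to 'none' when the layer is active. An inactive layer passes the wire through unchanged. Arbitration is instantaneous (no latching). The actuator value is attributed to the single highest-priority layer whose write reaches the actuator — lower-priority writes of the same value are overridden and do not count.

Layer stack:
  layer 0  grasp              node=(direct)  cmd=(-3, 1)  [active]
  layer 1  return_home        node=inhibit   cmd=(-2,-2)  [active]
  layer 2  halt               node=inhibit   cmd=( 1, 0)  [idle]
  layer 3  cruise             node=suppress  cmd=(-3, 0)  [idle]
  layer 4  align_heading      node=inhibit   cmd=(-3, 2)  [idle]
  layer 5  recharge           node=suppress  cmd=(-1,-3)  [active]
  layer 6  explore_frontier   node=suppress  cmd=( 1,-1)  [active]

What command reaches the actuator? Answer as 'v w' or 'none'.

1 -1

[0] grasp on; wire := (-3, 1)
[1] return_home on (inhibit); wire := none
[2] halt off; pass none
[3] cruise off; pass none
[4] align_heading off; pass none
[5] recharge on (suppress); wire := (-1, -3)
[6] explore_frontier on (suppress); wire := (1, -1)
output (1, -1)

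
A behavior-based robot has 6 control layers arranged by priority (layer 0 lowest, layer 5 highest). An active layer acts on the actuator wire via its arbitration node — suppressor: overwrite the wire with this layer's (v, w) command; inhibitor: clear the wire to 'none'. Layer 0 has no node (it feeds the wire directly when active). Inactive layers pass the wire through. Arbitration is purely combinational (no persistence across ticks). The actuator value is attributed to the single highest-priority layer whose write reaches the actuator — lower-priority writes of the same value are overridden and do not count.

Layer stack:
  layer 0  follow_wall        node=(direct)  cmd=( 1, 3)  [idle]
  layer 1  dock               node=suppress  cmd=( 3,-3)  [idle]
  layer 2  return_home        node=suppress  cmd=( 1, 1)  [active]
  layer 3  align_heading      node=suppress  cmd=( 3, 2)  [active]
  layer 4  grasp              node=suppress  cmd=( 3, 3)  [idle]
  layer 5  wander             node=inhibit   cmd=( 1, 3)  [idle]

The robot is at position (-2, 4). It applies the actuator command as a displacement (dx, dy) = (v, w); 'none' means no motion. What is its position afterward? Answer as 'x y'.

1 6

L0 follow_wall: idle → wire = none
L1 dock: idle → wire stays none
L2 return_home: active, suppressor → wire = (1, 1)
L3 align_heading: active, suppressor → wire = (3, 2)
L4 grasp: idle → wire stays (3, 2)
L5 wander: idle → wire stays (3, 2)
actuator = (3, 2)
position: (-2, 4) + (3, 2) = (1, 6)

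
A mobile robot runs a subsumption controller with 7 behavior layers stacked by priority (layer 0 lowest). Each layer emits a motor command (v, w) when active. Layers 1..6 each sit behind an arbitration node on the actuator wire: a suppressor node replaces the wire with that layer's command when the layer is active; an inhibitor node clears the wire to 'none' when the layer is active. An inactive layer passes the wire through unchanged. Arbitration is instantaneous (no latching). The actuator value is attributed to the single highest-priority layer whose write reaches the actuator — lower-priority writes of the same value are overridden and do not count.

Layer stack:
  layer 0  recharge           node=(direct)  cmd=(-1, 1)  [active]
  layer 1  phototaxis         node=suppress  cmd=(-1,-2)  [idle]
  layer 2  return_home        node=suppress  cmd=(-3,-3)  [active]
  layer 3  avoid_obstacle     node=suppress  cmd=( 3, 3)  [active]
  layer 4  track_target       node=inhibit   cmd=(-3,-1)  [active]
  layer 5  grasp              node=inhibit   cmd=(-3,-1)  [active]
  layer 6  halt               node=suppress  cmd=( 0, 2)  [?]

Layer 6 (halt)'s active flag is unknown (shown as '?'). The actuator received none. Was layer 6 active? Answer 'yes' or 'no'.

no

If layer 6 is active=yes:
  actuator would be (0, 2)
If layer 6 is active=no:
  actuator would be none
Observed none, so layer 6 was idle.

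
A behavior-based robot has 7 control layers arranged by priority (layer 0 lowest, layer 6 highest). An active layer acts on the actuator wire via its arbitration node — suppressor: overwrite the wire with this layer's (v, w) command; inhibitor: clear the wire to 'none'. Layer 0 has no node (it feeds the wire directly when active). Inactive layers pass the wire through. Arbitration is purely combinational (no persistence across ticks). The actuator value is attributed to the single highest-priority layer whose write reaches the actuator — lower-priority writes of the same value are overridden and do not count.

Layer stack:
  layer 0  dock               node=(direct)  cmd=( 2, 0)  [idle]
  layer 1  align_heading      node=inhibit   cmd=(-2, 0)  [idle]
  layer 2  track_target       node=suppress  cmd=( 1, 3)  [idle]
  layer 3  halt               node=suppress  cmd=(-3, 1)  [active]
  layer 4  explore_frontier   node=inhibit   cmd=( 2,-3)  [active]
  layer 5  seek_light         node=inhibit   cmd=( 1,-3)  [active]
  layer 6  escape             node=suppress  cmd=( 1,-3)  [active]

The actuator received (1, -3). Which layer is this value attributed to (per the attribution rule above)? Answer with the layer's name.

layer 0 (dock) idle — none
layer 1 (align_heading) idle — unchanged: none
layer 2 (track_target) idle — unchanged: none
layer 3 (halt) active — suppresses: (-3, 1)
layer 4 (explore_frontier) active — inhibits: none
layer 5 (seek_light) active — inhibits: none
layer 6 (escape) active — suppresses: (1, -3)
→ actuator (1, -3)
last writer: layer 6 = escape

escape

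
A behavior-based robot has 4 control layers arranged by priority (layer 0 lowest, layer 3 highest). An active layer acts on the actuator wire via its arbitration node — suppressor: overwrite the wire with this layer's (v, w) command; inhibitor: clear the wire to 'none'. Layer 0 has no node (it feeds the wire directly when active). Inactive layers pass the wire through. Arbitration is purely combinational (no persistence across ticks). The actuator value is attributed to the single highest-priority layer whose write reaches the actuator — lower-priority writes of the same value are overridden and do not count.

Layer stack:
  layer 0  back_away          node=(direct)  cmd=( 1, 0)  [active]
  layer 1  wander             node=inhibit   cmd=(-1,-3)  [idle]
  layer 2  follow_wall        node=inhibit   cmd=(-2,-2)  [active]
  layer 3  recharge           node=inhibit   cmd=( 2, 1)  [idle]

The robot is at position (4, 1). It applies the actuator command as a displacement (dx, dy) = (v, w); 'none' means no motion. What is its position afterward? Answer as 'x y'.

4 1

L0 back_away: active, feeds wire = (1, 0)
L1 wander: idle → wire stays (1, 0)
L2 follow_wall: active, inhibitor → wire = none
L3 recharge: idle → wire stays none
actuator = none
position: (4, 1) + none = (4, 1)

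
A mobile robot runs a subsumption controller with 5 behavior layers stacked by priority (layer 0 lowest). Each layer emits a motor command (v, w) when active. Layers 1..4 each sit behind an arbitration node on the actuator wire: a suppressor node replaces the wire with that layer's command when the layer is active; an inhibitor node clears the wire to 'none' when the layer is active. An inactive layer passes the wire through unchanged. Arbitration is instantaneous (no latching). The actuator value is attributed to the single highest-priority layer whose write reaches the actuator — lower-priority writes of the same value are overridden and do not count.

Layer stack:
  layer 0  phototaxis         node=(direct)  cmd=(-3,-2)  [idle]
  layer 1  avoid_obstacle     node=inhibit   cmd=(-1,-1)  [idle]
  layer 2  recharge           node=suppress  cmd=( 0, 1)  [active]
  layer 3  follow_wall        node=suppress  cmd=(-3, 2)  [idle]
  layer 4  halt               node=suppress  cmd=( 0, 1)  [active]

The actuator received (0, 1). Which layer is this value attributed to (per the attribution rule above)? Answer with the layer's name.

halt

layer 0 (phototaxis) idle — none
layer 1 (avoid_obstacle) idle — unchanged: none
layer 2 (recharge) active — suppresses: (0, 1)
layer 3 (follow_wall) idle — unchanged: (0, 1)
layer 4 (halt) active — suppresses: (0, 1)
→ actuator (0, 1)
last writer: layer 4 = halt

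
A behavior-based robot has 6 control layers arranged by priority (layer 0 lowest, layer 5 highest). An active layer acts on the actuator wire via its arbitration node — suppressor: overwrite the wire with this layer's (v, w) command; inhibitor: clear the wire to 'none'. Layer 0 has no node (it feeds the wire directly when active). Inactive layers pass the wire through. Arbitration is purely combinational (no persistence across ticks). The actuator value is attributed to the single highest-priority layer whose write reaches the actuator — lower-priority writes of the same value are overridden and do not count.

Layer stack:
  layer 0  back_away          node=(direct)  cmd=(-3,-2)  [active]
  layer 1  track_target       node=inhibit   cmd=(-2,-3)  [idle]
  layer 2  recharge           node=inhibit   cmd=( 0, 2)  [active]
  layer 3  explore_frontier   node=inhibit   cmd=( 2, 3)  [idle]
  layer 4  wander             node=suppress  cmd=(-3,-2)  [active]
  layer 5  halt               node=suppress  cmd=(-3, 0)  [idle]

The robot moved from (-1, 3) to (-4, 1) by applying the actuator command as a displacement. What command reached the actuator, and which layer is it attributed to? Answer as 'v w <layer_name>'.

displacement = (-4, 1) − (-1, 3) = (-3, -2)
[0] back_away on; wire := (-3, -2)
[1] track_target off; pass (-3, -2)
[2] recharge on (inhibit); wire := none
[3] explore_frontier off; pass none
[4] wander on (suppress); wire := (-3, -2)
[5] halt off; pass (-3, -2)
output (-3, -2) — from layer 4 (wander)

-3 -2 wander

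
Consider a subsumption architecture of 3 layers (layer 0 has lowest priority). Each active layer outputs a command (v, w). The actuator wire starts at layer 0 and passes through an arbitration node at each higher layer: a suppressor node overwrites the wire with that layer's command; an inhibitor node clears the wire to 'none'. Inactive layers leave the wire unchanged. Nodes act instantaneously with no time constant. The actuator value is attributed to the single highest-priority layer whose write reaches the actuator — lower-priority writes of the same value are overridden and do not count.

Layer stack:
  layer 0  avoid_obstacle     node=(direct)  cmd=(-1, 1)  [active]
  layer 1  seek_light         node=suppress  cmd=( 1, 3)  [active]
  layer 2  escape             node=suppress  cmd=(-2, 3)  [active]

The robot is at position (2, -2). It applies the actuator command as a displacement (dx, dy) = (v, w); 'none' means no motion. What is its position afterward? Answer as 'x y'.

[0] avoid_obstacle on; wire := (-1, 1)
[1] seek_light on (suppress); wire := (1, 3)
[2] escape on (suppress); wire := (-2, 3)
output (-2, 3)
position: (2, -2) + (-2, 3) = (0, 1)

0 1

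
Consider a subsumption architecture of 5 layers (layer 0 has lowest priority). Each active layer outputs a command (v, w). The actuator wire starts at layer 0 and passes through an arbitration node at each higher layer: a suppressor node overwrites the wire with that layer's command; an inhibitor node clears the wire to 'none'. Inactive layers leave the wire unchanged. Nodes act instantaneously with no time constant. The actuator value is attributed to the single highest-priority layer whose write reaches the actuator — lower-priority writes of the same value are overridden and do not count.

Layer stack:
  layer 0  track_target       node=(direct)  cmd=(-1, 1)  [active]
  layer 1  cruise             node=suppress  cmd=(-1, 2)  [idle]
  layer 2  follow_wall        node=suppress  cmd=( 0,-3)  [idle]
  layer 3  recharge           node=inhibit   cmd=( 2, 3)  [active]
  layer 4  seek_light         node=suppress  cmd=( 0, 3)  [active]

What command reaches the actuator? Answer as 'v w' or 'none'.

0 3

L0 track_target: active, feeds wire = (-1, 1)
L1 cruise: idle → wire stays (-1, 1)
L2 follow_wall: idle → wire stays (-1, 1)
L3 recharge: active, inhibitor → wire = none
L4 seek_light: active, suppressor → wire = (0, 3)
actuator = (0, 3)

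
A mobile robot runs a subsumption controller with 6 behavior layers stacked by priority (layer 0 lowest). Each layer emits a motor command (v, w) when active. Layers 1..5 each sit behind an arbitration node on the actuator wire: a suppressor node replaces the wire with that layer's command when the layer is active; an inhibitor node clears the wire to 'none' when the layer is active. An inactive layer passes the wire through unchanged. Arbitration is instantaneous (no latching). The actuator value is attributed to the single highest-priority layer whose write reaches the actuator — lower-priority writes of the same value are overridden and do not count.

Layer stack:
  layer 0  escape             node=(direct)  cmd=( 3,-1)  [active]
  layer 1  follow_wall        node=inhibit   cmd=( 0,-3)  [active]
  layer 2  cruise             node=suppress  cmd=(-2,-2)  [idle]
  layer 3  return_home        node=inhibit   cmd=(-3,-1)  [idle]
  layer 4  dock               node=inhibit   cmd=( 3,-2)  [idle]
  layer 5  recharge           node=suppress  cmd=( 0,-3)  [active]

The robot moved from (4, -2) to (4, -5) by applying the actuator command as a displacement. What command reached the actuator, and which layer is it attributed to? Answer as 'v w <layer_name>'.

0 -3 recharge

displacement = (4, -5) − (4, -2) = (0, -3)
[0] escape on; wire := (3, -1)
[1] follow_wall on (inhibit); wire := none
[2] cruise off; pass none
[3] return_home off; pass none
[4] dock off; pass none
[5] recharge on (suppress); wire := (0, -3)
output (0, -3) — from layer 5 (recharge)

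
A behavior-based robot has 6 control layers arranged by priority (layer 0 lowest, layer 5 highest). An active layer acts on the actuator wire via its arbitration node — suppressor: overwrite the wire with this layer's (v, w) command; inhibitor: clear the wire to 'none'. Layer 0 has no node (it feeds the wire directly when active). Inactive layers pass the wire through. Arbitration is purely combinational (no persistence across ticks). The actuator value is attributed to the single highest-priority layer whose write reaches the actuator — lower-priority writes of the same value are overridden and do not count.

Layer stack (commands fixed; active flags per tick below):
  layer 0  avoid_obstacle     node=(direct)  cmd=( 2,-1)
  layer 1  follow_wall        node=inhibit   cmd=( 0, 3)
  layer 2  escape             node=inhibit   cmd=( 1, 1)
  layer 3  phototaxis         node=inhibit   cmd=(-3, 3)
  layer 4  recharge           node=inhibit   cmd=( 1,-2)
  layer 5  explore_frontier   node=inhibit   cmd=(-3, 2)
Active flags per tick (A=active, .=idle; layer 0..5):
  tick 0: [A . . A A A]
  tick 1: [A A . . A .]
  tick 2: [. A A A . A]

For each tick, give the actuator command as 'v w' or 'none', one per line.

tick 0:
  [0] avoid_obstacle on; wire := (2, -1)
  [1] follow_wall off; pass (2, -1)
  [2] escape off; pass (2, -1)
  [3] phototaxis on (inhibit); wire := none
  [4] recharge on (inhibit); wire := none
  [5] explore_frontier on (inhibit); wire := none
  output none
tick 1:
  [0] avoid_obstacle on; wire := (2, -1)
  [1] follow_wall on (inhibit); wire := none
  [2] escape off; pass none
  [3] phototaxis off; pass none
  [4] recharge on (inhibit); wire := none
  [5] explore_frontier off; pass none
  output none
tick 2:
  [0] avoid_obstacle off; wire := none
  [1] follow_wall on (inhibit); wire := none
  [2] escape on (inhibit); wire := none
  [3] phototaxis on (inhibit); wire := none
  [4] recharge off; pass none
  [5] explore_frontier on (inhibit); wire := none
  output none

none
none
none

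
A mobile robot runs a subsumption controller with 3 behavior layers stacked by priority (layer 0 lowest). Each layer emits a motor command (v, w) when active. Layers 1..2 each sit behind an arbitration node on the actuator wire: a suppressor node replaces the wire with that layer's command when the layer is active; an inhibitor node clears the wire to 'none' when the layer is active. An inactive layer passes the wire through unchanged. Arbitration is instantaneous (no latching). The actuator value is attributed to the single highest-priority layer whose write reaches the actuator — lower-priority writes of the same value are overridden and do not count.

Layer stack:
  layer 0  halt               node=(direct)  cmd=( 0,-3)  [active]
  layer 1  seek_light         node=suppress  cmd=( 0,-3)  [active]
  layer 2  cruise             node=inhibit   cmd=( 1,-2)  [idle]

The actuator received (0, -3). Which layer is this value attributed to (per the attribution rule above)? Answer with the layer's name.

L0 halt: active, feeds wire = (0, -3)
L1 seek_light: active, suppressor → wire = (0, -3)
L2 cruise: idle → wire stays (0, -3)
actuator = (0, -3)
last writer: layer 1 = seek_light

seek_light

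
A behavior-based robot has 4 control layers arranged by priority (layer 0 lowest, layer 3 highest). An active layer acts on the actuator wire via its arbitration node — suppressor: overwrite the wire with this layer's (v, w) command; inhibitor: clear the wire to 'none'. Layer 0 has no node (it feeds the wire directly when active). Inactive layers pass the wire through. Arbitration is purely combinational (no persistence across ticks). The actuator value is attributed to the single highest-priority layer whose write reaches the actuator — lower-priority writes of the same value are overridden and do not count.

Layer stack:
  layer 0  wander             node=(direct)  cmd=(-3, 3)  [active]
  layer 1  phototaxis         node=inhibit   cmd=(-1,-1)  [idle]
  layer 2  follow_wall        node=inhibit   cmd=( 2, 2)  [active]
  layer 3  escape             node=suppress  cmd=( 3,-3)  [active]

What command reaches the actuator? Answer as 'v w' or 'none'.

layer 0 (wander) active — direct: (-3, 3)
layer 1 (phototaxis) idle — unchanged: (-3, 3)
layer 2 (follow_wall) active — inhibits: none
layer 3 (escape) active — suppresses: (3, -3)
→ actuator (3, -3)

3 -3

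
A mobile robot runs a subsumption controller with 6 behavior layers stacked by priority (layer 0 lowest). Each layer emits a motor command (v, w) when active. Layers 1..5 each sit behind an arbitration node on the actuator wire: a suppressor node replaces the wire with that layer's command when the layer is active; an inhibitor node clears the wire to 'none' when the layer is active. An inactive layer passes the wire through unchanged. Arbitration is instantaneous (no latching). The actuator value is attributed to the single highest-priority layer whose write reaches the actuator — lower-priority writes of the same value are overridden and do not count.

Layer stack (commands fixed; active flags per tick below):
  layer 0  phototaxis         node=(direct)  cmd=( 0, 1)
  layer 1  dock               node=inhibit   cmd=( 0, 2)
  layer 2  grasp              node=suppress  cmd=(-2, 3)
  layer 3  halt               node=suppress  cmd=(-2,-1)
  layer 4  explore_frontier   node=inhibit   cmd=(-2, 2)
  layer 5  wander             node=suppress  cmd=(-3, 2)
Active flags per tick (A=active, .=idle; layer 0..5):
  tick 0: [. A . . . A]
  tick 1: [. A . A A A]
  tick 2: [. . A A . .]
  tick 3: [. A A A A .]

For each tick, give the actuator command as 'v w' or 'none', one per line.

-3 2
-3 2
-2 -1
none

tick 0:
  L0 phototaxis: idle → wire = none
  L1 dock: active, inhibitor → wire = none
  L2 grasp: idle → wire stays none
  L3 halt: idle → wire stays none
  L4 explore_frontier: idle → wire stays none
  L5 wander: active, suppressor → wire = (-3, 2)
  actuator = (-3, 2)
tick 1:
  L0 phototaxis: idle → wire = none
  L1 dock: active, inhibitor → wire = none
  L2 grasp: idle → wire stays none
  L3 halt: active, suppressor → wire = (-2, -1)
  L4 explore_frontier: active, inhibitor → wire = none
  L5 wander: active, suppressor → wire = (-3, 2)
  actuator = (-3, 2)
tick 2:
  L0 phototaxis: idle → wire = none
  L1 dock: idle → wire stays none
  L2 grasp: active, suppressor → wire = (-2, 3)
  L3 halt: active, suppressor → wire = (-2, -1)
  L4 explore_frontier: idle → wire stays (-2, -1)
  L5 wander: idle → wire stays (-2, -1)
  actuator = (-2, -1)
tick 3:
  L0 phototaxis: idle → wire = none
  L1 dock: active, inhibitor → wire = none
  L2 grasp: active, suppressor → wire = (-2, 3)
  L3 halt: active, suppressor → wire = (-2, -1)
  L4 explore_frontier: active, inhibitor → wire = none
  L5 wander: idle → wire stays none
  actuator = none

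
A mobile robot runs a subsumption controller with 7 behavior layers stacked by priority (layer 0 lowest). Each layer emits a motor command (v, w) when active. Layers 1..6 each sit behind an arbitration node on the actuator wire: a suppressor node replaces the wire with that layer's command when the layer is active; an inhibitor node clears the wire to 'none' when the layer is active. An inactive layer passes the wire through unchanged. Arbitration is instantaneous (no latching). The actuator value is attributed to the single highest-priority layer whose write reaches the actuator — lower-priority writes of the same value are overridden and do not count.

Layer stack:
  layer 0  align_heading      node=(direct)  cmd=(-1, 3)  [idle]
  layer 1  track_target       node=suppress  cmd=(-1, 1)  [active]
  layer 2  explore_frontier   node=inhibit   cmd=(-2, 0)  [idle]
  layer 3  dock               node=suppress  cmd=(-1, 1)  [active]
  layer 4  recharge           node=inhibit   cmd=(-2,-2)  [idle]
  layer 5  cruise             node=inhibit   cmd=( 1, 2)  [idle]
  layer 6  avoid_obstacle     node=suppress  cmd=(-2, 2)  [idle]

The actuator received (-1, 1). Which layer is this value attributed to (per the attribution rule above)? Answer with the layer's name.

[0] align_heading off; wire := none
[1] track_target on (suppress); wire := (-1, 1)
[2] explore_frontier off; pass (-1, 1)
[3] dock on (suppress); wire := (-1, 1)
[4] recharge off; pass (-1, 1)
[5] cruise off; pass (-1, 1)
[6] avoid_obstacle off; pass (-1, 1)
output (-1, 1)
last writer: layer 3 = dock

dock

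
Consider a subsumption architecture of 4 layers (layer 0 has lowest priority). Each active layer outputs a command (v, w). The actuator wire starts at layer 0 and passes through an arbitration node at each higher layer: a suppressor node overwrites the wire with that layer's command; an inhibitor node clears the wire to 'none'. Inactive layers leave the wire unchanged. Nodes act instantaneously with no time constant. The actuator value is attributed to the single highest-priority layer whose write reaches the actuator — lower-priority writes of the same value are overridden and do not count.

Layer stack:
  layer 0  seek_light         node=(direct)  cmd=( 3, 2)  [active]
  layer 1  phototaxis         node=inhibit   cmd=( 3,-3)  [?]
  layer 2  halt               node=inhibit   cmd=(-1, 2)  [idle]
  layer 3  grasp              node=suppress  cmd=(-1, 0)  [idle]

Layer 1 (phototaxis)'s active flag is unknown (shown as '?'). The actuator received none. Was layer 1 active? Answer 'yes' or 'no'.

If layer 1 is active=yes:
  actuator would be none
If layer 1 is active=no:
  actuator would be (3, 2)
Observed none, so layer 1 was active.

yes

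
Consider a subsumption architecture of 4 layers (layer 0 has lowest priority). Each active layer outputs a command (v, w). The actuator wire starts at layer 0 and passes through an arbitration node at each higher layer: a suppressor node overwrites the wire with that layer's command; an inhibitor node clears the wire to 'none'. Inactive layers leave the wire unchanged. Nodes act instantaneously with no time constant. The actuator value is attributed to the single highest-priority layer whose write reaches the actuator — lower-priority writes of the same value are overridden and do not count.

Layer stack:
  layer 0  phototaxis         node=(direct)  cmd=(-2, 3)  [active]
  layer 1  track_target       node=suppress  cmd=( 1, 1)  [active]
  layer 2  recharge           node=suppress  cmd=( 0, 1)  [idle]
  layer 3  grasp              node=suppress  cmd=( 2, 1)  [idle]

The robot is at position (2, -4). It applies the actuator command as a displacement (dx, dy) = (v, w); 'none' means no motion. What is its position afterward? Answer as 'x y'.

layer 0 (phototaxis) active — direct: (-2, 3)
layer 1 (track_target) active — suppresses: (1, 1)
layer 2 (recharge) idle — unchanged: (1, 1)
layer 3 (grasp) idle — unchanged: (1, 1)
→ actuator (1, 1)
position: (2, -4) + (1, 1) = (3, -3)

3 -3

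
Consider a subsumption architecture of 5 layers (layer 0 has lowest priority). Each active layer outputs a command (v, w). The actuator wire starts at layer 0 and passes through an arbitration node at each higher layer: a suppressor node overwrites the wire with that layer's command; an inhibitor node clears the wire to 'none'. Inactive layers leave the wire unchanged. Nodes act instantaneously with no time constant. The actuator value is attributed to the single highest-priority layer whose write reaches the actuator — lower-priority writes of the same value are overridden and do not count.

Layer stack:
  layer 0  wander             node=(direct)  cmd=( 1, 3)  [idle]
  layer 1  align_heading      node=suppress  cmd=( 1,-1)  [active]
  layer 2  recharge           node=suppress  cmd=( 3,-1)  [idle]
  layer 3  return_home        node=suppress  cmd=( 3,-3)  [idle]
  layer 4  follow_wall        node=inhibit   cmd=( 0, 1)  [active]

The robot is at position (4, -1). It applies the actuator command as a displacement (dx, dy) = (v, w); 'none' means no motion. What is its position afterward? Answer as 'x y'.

4 -1

[0] wander off; wire := none
[1] align_heading on (suppress); wire := (1, -1)
[2] recharge off; pass (1, -1)
[3] return_home off; pass (1, -1)
[4] follow_wall on (inhibit); wire := none
output none
position: (4, -1) + none = (4, -1)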